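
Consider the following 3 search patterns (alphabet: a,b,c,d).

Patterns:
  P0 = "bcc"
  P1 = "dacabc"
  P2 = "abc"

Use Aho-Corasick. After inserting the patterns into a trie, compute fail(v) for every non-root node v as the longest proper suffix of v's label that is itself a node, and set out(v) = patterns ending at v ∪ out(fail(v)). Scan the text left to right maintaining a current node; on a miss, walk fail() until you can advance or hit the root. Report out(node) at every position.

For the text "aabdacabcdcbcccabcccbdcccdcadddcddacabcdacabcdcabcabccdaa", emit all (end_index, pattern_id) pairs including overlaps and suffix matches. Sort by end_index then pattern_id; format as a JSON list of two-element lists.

Construct AC machine:
Trie (insert patterns):
  n0 'ε': a→10 b→1 d→4
  n1 'b': c→2
  n2 'bc': c→3
  n3 'bcc': ·  ←P0
  n4 'd': a→5
  n5 'da': c→6
  n6 'dac': a→7
  n7 'daca': b→8
  n8 'dacab': c→9
  n9 'dacabc': ·  ←P1
  n10 'a': b→11
  n11 'ab': c→12
  n12 'abc': ·  ←P2

Failure links (BFS by depth):
  fail(1) 'b': from fail(0)=0 chase 'b': 0 ⇒ 0;  out=∅∪out(0)=∅
  fail(4) 'd': from fail(0)=0 chase 'd': 0 ⇒ 0;  out=∅∪out(0)=∅
  fail(10) 'a': from fail(0)=0 chase 'a': 0 ⇒ 0;  out=∅∪out(0)=∅
  fail(2) 'bc': from fail(1)=0 chase 'c': 0 ⇒ 0;  out=∅∪out(0)=∅
  fail(5) 'da': from fail(4)=0 chase 'a': 0 ⇒ 10;  out=∅∪out(10)=∅
  fail(11) 'ab': from fail(10)=0 chase 'b': 0 ⇒ 1;  out=∅∪out(1)=∅
  fail(3) 'bcc': from fail(2)=0 chase 'c': 0 ⇒ 0;  out={0}∪out(0)={0}
  fail(6) 'dac': from fail(5)=10 chase 'c': 10→0 ⇒ 0;  out=∅∪out(0)=∅
  fail(12) 'abc': from fail(11)=1 chase 'c': 1 ⇒ 2;  out={2}∪out(2)={2}
  fail(7) 'daca': from fail(6)=0 chase 'a': 0 ⇒ 10;  out=∅∪out(10)=∅
  fail(8) 'dacab': from fail(7)=10 chase 'b': 10 ⇒ 11;  out=∅∪out(11)=∅
  fail(9) 'dacabc': from fail(8)=11 chase 'c': 11 ⇒ 12;  out={1}∪out(12)={1,2}

Run:
pos 0 'a': at 10
pos 1 'a': at 10 (via fail)
pos 2 'b': at 11
pos 3 'd': at 4 (via fail)
pos 4 'a': at 5
pos 5 'c': at 6
pos 6 'a': at 7
pos 7 'b': at 8
pos 8 'c': at 9  emit P1@[3:8],P2@[6:8]
pos 9 'd': at 4 (via fail)
pos 10 'c': at 0 (via fail)
pos 11 'b': at 1
pos 12 'c': at 2
pos 13 'c': at 3  emit P0@[11:13]
pos 14 'c': at 0 (via fail)
pos 15 'a': at 10
pos 16 'b': at 11
pos 17 'c': at 12  emit P2@[15:17]
pos 18 'c': at 3 (via fail)  emit P0@[16:18]
pos 19 'c': at 0 (via fail)
pos 20 'b': at 1
pos 21 'd': at 4 (via fail)
pos 22 'c': at 0 (via fail)
pos 23 'c': at 0
pos 24 'c': at 0
pos 25 'd': at 4
pos 26 'c': at 0 (via fail)
pos 27 'a': at 10
pos 28 'd': at 4 (via fail)
pos 29 'd': at 4 (via fail)
pos 30 'd': at 4 (via fail)
pos 31 'c': at 0 (via fail)
pos 32 'd': at 4
pos 33 'd': at 4 (via fail)
pos 34 'a': at 5
pos 35 'c': at 6
pos 36 'a': at 7
pos 37 'b': at 8
pos 38 'c': at 9  emit P1@[33:38],P2@[36:38]
pos 39 'd': at 4 (via fail)
pos 40 'a': at 5
pos 41 'c': at 6
pos 42 'a': at 7
pos 43 'b': at 8
pos 44 'c': at 9  emit P1@[39:44],P2@[42:44]
pos 45 'd': at 4 (via fail)
pos 46 'c': at 0 (via fail)
pos 47 'a': at 10
pos 48 'b': at 11
pos 49 'c': at 12  emit P2@[47:49]
pos 50 'a': at 10 (via fail)
pos 51 'b': at 11
pos 52 'c': at 12  emit P2@[50:52]
pos 53 'c': at 3 (via fail)  emit P0@[51:53]
pos 54 'd': at 4 (via fail)
pos 55 'a': at 5
pos 56 'a': at 10 (via fail)

Matches: [[8,1],[8,2],[13,0],[17,2],[18,0],[38,1],[38,2],[44,1],[44,2],[49,2],[52,2],[53,0]]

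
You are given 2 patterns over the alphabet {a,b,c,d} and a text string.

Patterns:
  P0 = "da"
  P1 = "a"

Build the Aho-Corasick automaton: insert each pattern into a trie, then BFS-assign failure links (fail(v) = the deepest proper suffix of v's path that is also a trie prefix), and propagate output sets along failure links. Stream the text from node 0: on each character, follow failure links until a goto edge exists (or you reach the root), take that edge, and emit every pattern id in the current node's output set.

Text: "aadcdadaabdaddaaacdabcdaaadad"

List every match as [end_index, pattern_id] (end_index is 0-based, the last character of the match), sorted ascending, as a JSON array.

Construct AC machine:
Trie (insert patterns):
  n0 'ε': a→3 d→1
  n1 'd': a→2
  n2 'da': ·  [P0 ends]
  n3 'a': ·  [P1 ends]

Failure links (BFS by depth):
  fail(1) 'd': from fail(0)=0 chase 'd': 0 ⇒ 0;  out=∅∪out(0)=∅
  fail(3) 'a': from fail(0)=0 chase 'a': 0 ⇒ 0;  out={1}∪out(0)={1}
  fail(2) 'da': from fail(1)=0 chase 'a': 0 ⇒ 3;  out={0}∪out(3)={0,1}

Run:
i=0 'a': node 0→3  emit P1@[0:0]
i=1 'a': node 3→3 (via fail)  emit P1@[1:1]
i=2 'd': node 3→1 (via fail)
i=3 'c': node 1→0 (via fail)
i=4 'd': node 0→1
i=5 'a': node 1→2  emit P0@[4:5],P1@[5:5]
i=6 'd': node 2→1 (via fail)
i=7 'a': node 1→2  emit P0@[6:7],P1@[7:7]
i=8 'a': node 2→3 (via fail)  emit P1@[8:8]
i=9 'b': node 3→0 (via fail)
i=10 'd': node 0→1
i=11 'a': node 1→2  emit P0@[10:11],P1@[11:11]
i=12 'd': node 2→1 (via fail)
i=13 'd': node 1→1 (via fail)
i=14 'a': node 1→2  emit P0@[13:14],P1@[14:14]
i=15 'a': node 2→3 (via fail)  emit P1@[15:15]
i=16 'a': node 3→3 (via fail)  emit P1@[16:16]
i=17 'c': node 3→0 (via fail)
i=18 'd': node 0→1
i=19 'a': node 1→2  emit P0@[18:19],P1@[19:19]
i=20 'b': node 2→0 (via fail)
i=21 'c': node 0→0
i=22 'd': node 0→1
i=23 'a': node 1→2  emit P0@[22:23],P1@[23:23]
i=24 'a': node 2→3 (via fail)  emit P1@[24:24]
i=25 'a': node 3→3 (via fail)  emit P1@[25:25]
i=26 'd': node 3→1 (via fail)
i=27 'a': node 1→2  emit P0@[26:27],P1@[27:27]
i=28 'd': node 2→1 (via fail)

Matches: [[0,1],[1,1],[5,0],[5,1],[7,0],[7,1],[8,1],[11,0],[11,1],[14,0],[14,1],[15,1],[16,1],[19,0],[19,1],[23,0],[23,1],[24,1],[25,1],[27,0],[27,1]]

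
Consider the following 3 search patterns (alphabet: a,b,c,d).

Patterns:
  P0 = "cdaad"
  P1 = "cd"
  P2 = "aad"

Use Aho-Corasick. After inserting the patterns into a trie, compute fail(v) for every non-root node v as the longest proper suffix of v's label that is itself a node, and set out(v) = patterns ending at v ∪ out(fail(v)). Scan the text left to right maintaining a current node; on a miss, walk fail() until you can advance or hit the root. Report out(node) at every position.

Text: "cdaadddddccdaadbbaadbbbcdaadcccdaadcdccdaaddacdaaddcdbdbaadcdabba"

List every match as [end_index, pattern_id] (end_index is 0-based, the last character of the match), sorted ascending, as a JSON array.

Build automaton:
Trie nodes:
  0='ε' goto a→6 c→1
  1='c' goto d→2
  2='cd' goto a→3  [P1 ends]
  3='cda' goto a→4
  4='cdaa' goto d→5
  5='cdaad' goto ·  [P0 ends]
  6='a' goto a→7
  7='aa' goto d→8
  8='aad' goto ·  [P2 ends]

Failure links (BFS by depth):
  n1('c'): parent n0 fail=0; on 'c' 0 → fail=0;  out ∅∪∅=∅
  n6('a'): parent n0 fail=0; on 'a' 0 → fail=0;  out ∅∪∅=∅
  n2('cd'): parent n1 fail=0; on 'd' 0 → fail=0;  out {1}∪∅={1}
  n7('aa'): parent n6 fail=0; on 'a' 0 → fail=6;  out ∅∪∅=∅
  n3('cda'): parent n2 fail=0; on 'a' 0 → fail=6;  out ∅∪∅=∅
  n8('aad'): parent n7 fail=6; on 'd' 6→0 → fail=0;  out {2}∪∅={2}
  n4('cdaa'): parent n3 fail=6; on 'a' 6 → fail=7;  out ∅∪∅=∅
  n5('cdaad'): parent n4 fail=7; on 'd' 7 → fail=8;  out {0}∪{2}={0,2}

Run:
[0] read 'c'  n0⇒n1
[1] read 'd'  n1⇒n2  emit P1@[0:1]
[2] read 'a'  n2⇒n3
[3] read 'a'  n3⇒n4
[4] read 'd'  n4⇒n5  emit P0@[0:4],P2@[2:4]
[5] read 'd'  n5⇒n0 ·f
[6] read 'd'  n0⇒n0
[7] read 'd'  n0⇒n0
[8] read 'd'  n0⇒n0
[9] read 'c'  n0⇒n1
[10] read 'c'  n1⇒n1 ·f
[11] read 'd'  n1⇒n2  emit P1@[10:11]
[12] read 'a'  n2⇒n3
[13] read 'a'  n3⇒n4
[14] read 'd'  n4⇒n5  emit P0@[10:14],P2@[12:14]
[15] read 'b'  n5⇒n0 ·f
[16] read 'b'  n0⇒n0
[17] read 'a'  n0⇒n6
[18] read 'a'  n6⇒n7
[19] read 'd'  n7⇒n8  emit P2@[17:19]
[20] read 'b'  n8⇒n0 ·f
[21] read 'b'  n0⇒n0
[22] read 'b'  n0⇒n0
[23] read 'c'  n0⇒n1
[24] read 'd'  n1⇒n2  emit P1@[23:24]
[25] read 'a'  n2⇒n3
[26] read 'a'  n3⇒n4
[27] read 'd'  n4⇒n5  emit P0@[23:27],P2@[25:27]
[28] read 'c'  n5⇒n1 ·f
[29] read 'c'  n1⇒n1 ·f
[30] read 'c'  n1⇒n1 ·f
[31] read 'd'  n1⇒n2  emit P1@[30:31]
[32] read 'a'  n2⇒n3
[33] read 'a'  n3⇒n4
[34] read 'd'  n4⇒n5  emit P0@[30:34],P2@[32:34]
[35] read 'c'  n5⇒n1 ·f
[36] read 'd'  n1⇒n2  emit P1@[35:36]
[37] read 'c'  n2⇒n1 ·f
[38] read 'c'  n1⇒n1 ·f
[39] read 'd'  n1⇒n2  emit P1@[38:39]
[40] read 'a'  n2⇒n3
[41] read 'a'  n3⇒n4
[42] read 'd'  n4⇒n5  emit P0@[38:42],P2@[40:42]
[43] read 'd'  n5⇒n0 ·f
[44] read 'a'  n0⇒n6
[45] read 'c'  n6⇒n1 ·f
[46] read 'd'  n1⇒n2  emit P1@[45:46]
[47] read 'a'  n2⇒n3
[48] read 'a'  n3⇒n4
[49] read 'd'  n4⇒n5  emit P0@[45:49],P2@[47:49]
[50] read 'd'  n5⇒n0 ·f
[51] read 'c'  n0⇒n1
[52] read 'd'  n1⇒n2  emit P1@[51:52]
[53] read 'b'  n2⇒n0 ·f
[54] read 'd'  n0⇒n0
[55] read 'b'  n0⇒n0
[56] read 'a'  n0⇒n6
[57] read 'a'  n6⇒n7
[58] read 'd'  n7⇒n8  emit P2@[56:58]
[59] read 'c'  n8⇒n1 ·f
[60] read 'd'  n1⇒n2  emit P1@[59:60]
[61] read 'a'  n2⇒n3
[62] read 'b'  n3⇒n0 ·f
[63] read 'b'  n0⇒n0
[64] read 'a'  n0⇒n6

Matches: [[1,1],[4,0],[4,2],[11,1],[14,0],[14,2],[19,2],[24,1],[27,0],[27,2],[31,1],[34,0],[34,2],[36,1],[39,1],[42,0],[42,2],[46,1],[49,0],[49,2],[52,1],[58,2],[60,1]]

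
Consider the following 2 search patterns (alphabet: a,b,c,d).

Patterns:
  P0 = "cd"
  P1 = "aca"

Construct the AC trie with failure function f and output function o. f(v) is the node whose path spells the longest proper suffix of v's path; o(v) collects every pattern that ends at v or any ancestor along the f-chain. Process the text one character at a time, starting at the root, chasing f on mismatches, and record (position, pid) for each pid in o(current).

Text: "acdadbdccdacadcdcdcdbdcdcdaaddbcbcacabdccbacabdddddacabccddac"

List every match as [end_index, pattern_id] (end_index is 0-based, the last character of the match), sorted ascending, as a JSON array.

Build automaton:
Trie (insert patterns):
  0='ε' goto a→3 c→1
  1='c' goto d→2
  2='cd' goto ·  [P0 ends]
  3='a' goto c→4
  4='ac' goto a→5
  5='aca' goto ·  [P1 ends]

BFS fail/out derivation:
  n1('c'): parent n0 fail=0; on 'c' 0 → fail=0;  out ∅∪∅=∅
  n3('a'): parent n0 fail=0; on 'a' 0 → fail=0;  out ∅∪∅=∅
  n2('cd'): parent n1 fail=0; on 'd' 0 → fail=0;  out {0}∪∅={0}
  n4('ac'): parent n3 fail=0; on 'c' 0 → fail=1;  out ∅∪∅=∅
  n5('aca'): parent n4 fail=1; on 'a' 1→0 → fail=3;  out {1}∪∅={1}

Text stream:
[0] read 'a'  n0⇒n3
[1] read 'c'  n3⇒n4
[2] read 'd'  n4⇒n2 (via fail)  ** P0@[1:2]
[3] read 'a'  n2⇒n3 (via fail)
[4] read 'd'  n3⇒n0 (via fail)
[5] read 'b'  n0⇒n0
[6] read 'd'  n0⇒n0
[7] read 'c'  n0⇒n1
[8] read 'c'  n1⇒n1 (via fail)
[9] read 'd'  n1⇒n2  ** P0@[8:9]
[10] read 'a'  n2⇒n3 (via fail)
[11] read 'c'  n3⇒n4
[12] read 'a'  n4⇒n5  ** P1@[10:12]
[13] read 'd'  n5⇒n0 (via fail)
[14] read 'c'  n0⇒n1
[15] read 'd'  n1⇒n2  ** P0@[14:15]
[16] read 'c'  n2⇒n1 (via fail)
[17] read 'd'  n1⇒n2  ** P0@[16:17]
[18] read 'c'  n2⇒n1 (via fail)
[19] read 'd'  n1⇒n2  ** P0@[18:19]
[20] read 'b'  n2⇒n0 (via fail)
[21] read 'd'  n0⇒n0
[22] read 'c'  n0⇒n1
[23] read 'd'  n1⇒n2  ** P0@[22:23]
[24] read 'c'  n2⇒n1 (via fail)
[25] read 'd'  n1⇒n2  ** P0@[24:25]
[26] read 'a'  n2⇒n3 (via fail)
[27] read 'a'  n3⇒n3 (via fail)
[28] read 'd'  n3⇒n0 (via fail)
[29] read 'd'  n0⇒n0
[30] read 'b'  n0⇒n0
[31] read 'c'  n0⇒n1
[32] read 'b'  n1⇒n0 (via fail)
[33] read 'c'  n0⇒n1
[34] read 'a'  n1⇒n3 (via fail)
[35] read 'c'  n3⇒n4
[36] read 'a'  n4⇒n5  ** P1@[34:36]
[37] read 'b'  n5⇒n0 (via fail)
[38] read 'd'  n0⇒n0
[39] read 'c'  n0⇒n1
[40] read 'c'  n1⇒n1 (via fail)
[41] read 'b'  n1⇒n0 (via fail)
[42] read 'a'  n0⇒n3
[43] read 'c'  n3⇒n4
[44] read 'a'  n4⇒n5  ** P1@[42:44]
[45] read 'b'  n5⇒n0 (via fail)
[46] read 'd'  n0⇒n0
[47] read 'd'  n0⇒n0
[48] read 'd'  n0⇒n0
[49] read 'd'  n0⇒n0
[50] read 'd'  n0⇒n0
[51] read 'a'  n0⇒n3
[52] read 'c'  n3⇒n4
[53] read 'a'  n4⇒n5  ** P1@[51:53]
[54] read 'b'  n5⇒n0 (via fail)
[55] read 'c'  n0⇒n1
[56] read 'c'  n1⇒n1 (via fail)
[57] read 'd'  n1⇒n2  ** P0@[56:57]
[58] read 'd'  n2⇒n0 (via fail)
[59] read 'a'  n0⇒n3
[60] read 'c'  n3⇒n4

All matches (sorted): [[2,0],[9,0],[12,1],[15,0],[17,0],[19,0],[23,0],[25,0],[36,1],[44,1],[53,1],[57,0]]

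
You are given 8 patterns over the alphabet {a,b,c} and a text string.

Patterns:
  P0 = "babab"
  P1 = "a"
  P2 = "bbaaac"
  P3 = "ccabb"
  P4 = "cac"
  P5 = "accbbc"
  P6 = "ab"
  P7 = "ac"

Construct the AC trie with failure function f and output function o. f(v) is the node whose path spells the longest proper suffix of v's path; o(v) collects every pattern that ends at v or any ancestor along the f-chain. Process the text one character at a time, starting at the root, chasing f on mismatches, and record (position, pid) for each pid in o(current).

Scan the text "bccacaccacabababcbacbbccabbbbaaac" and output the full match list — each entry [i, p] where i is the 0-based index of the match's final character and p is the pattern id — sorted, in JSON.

Construct AC machine:
Trie (insert patterns):
  0='ε' goto a→6 b→1 c→12
  1='b' goto a→2 b→7
  2='ba' goto b→3
  3='bab' goto a→4
  4='baba' goto b→5
  5='babab' goto ·  [P0 ends]
  6='a' goto b→24 c→19  [P1 ends]
  7='bb' goto a→8
  8='bba' goto a→9
  9='bbaa' goto a→10
  10='bbaaa' goto c→11
  11='bbaaac' goto ·  [P2 ends]
  12='c' goto a→17 c→13
  13='cc' goto a→14
  14='cca' goto b→15
  15='ccab' goto b→16
  16='ccabb' goto ·  [P3 ends]
  17='ca' goto c→18
  18='cac' goto ·  [P4 ends]
  19='ac' goto c→20  [P7 ends]
  20='acc' goto b→21
  21='accb' goto b→22
  22='accbb' goto c→23
  23='accbbc' goto ·  [P5 ends]
  24='ab' goto ·  [P6 ends]

BFS fail/out derivation:
  fail(1) 'b': from fail(0)=0 chase 'b': 0 ⇒ 0;  out=∅∪out(0)=∅
  fail(6) 'a': from fail(0)=0 chase 'a': 0 ⇒ 0;  out={1}∪out(0)={1}
  fail(12) 'c': from fail(0)=0 chase 'c': 0 ⇒ 0;  out=∅∪out(0)=∅
  fail(2) 'ba': from fail(1)=0 chase 'a': 0 ⇒ 6;  out=∅∪out(6)={1}
  fail(7) 'bb': from fail(1)=0 chase 'b': 0 ⇒ 1;  out=∅∪out(1)=∅
  fail(13) 'cc': from fail(12)=0 chase 'c': 0 ⇒ 12;  out=∅∪out(12)=∅
  fail(17) 'ca': from fail(12)=0 chase 'a': 0 ⇒ 6;  out=∅∪out(6)={1}
  fail(19) 'ac': from fail(6)=0 chase 'c': 0 ⇒ 12;  out={7}∪out(12)={7}
  fail(24) 'ab': from fail(6)=0 chase 'b': 0 ⇒ 1;  out={6}∪out(1)={6}
  fail(3) 'bab': from fail(2)=6 chase 'b': 6 ⇒ 24;  out=∅∪out(24)={6}
  fail(8) 'bba': from fail(7)=1 chase 'a': 1 ⇒ 2;  out=∅∪out(2)={1}
  fail(14) 'cca': from fail(13)=12 chase 'a': 12 ⇒ 17;  out=∅∪out(17)={1}
  fail(18) 'cac': from fail(17)=6 chase 'c': 6 ⇒ 19;  out={4}∪out(19)={4,7}
  fail(20) 'acc': from fail(19)=12 chase 'c': 12 ⇒ 13;  out=∅∪out(13)=∅
  fail(4) 'baba': from fail(3)=24 chase 'a': 24→1 ⇒ 2;  out=∅∪out(2)={1}
  fail(9) 'bbaa': from fail(8)=2 chase 'a': 2→6→0 ⇒ 6;  out=∅∪out(6)={1}
  fail(15) 'ccab': from fail(14)=17 chase 'b': 17→6 ⇒ 24;  out=∅∪out(24)={6}
  fail(21) 'accb': from fail(20)=13 chase 'b': 13→12→0 ⇒ 1;  out=∅∪out(1)=∅
  fail(5) 'babab': from fail(4)=2 chase 'b': 2 ⇒ 3;  out={0}∪out(3)={0,6}
  fail(10) 'bbaaa': from fail(9)=6 chase 'a': 6→0 ⇒ 6;  out=∅∪out(6)={1}
  fail(16) 'ccabb': from fail(15)=24 chase 'b': 24→1 ⇒ 7;  out={3}∪out(7)={3}
  fail(22) 'accbb': from fail(21)=1 chase 'b': 1 ⇒ 7;  out=∅∪out(7)=∅
  fail(11) 'bbaaac': from fail(10)=6 chase 'c': 6 ⇒ 19;  out={2}∪out(19)={2,7}
  fail(23) 'accbbc': from fail(22)=7 chase 'c': 7→1→0 ⇒ 12;  out={5}∪out(12)={5}

Run:
pos 0 'b': at 1
pos 1 'c': at 12 ·f
pos 2 'c': at 13
pos 3 'a': at 14  → match P1@[3:3]
pos 4 'c': at 18 ·f  → match P4@[2:4],P7@[3:4]
pos 5 'a': at 17 ·f  → match P1@[5:5]
pos 6 'c': at 18  → match P4@[4:6],P7@[5:6]
pos 7 'c': at 20 ·f
pos 8 'a': at 14 ·f  → match P1@[8:8]
pos 9 'c': at 18 ·f  → match P4@[7:9],P7@[8:9]
pos 10 'a': at 17 ·f  → match P1@[10:10]
pos 11 'b': at 24 ·f  → match P6@[10:11]
pos 12 'a': at 2 ·f  → match P1@[12:12]
pos 13 'b': at 3  → match P6@[12:13]
pos 14 'a': at 4  → match P1@[14:14]
pos 15 'b': at 5  → match P0@[11:15],P6@[14:15]
pos 16 'c': at 12 ·f
pos 17 'b': at 1 ·f
pos 18 'a': at 2  → match P1@[18:18]
pos 19 'c': at 19 ·f  → match P7@[18:19]
pos 20 'b': at 1 ·f
pos 21 'b': at 7
pos 22 'c': at 12 ·f
pos 23 'c': at 13
pos 24 'a': at 14  → match P1@[24:24]
pos 25 'b': at 15  → match P6@[24:25]
pos 26 'b': at 16  → match P3@[22:26]
pos 27 'b': at 7 ·f
pos 28 'b': at 7 ·f
pos 29 'a': at 8  → match P1@[29:29]
pos 30 'a': at 9  → match P1@[30:30]
pos 31 'a': at 10  → match P1@[31:31]
pos 32 'c': at 11  → match P2@[27:32],P7@[31:32]

Matches: [[3,1],[4,4],[4,7],[5,1],[6,4],[6,7],[8,1],[9,4],[9,7],[10,1],[11,6],[12,1],[13,6],[14,1],[15,0],[15,6],[18,1],[19,7],[24,1],[25,6],[26,3],[29,1],[30,1],[31,1],[32,2],[32,7]]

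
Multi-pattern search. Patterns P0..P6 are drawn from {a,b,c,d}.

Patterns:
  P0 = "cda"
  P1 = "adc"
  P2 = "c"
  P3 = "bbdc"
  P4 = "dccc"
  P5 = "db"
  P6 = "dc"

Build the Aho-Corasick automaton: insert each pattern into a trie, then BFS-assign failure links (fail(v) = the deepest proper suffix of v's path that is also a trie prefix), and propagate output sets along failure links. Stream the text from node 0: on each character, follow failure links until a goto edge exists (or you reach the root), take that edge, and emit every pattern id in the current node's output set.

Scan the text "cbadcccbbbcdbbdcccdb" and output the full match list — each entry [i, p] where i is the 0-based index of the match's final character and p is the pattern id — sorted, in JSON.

Build automaton:
Trie (insert patterns):
  0='ε' goto a→4 b→7 c→1 d→11
  1='c' goto d→2  [P2 ends]
  2='cd' goto a→3
  3='cda' goto ·  [P0 ends]
  4='a' goto d→5
  5='ad' goto c→6
  6='adc' goto ·  [P1 ends]
  7='b' goto b→8
  8='bb' goto d→9
  9='bbd' goto c→10
  10='bbdc' goto ·  [P3 ends]
  11='d' goto b→15 c→12
  12='dc' goto c→13  [P6 ends]
  13='dcc' goto c→14
  14='dccc' goto ·  [P4 ends]
  15='db' goto ·  [P5 ends]

Failure links (BFS by depth):
  fail(1) 'c': from fail(0)=0 chase 'c': 0 ⇒ 0;  out={2}∪out(0)={2}
  fail(4) 'a': from fail(0)=0 chase 'a': 0 ⇒ 0;  out=∅∪out(0)=∅
  fail(7) 'b': from fail(0)=0 chase 'b': 0 ⇒ 0;  out=∅∪out(0)=∅
  fail(11) 'd': from fail(0)=0 chase 'd': 0 ⇒ 0;  out=∅∪out(0)=∅
  fail(2) 'cd': from fail(1)=0 chase 'd': 0 ⇒ 11;  out=∅∪out(11)=∅
  fail(5) 'ad': from fail(4)=0 chase 'd': 0 ⇒ 11;  out=∅∪out(11)=∅
  fail(8) 'bb': from fail(7)=0 chase 'b': 0 ⇒ 7;  out=∅∪out(7)=∅
  fail(12) 'dc': from fail(11)=0 chase 'c': 0 ⇒ 1;  out={6}∪out(1)={2,6}
  fail(15) 'db': from fail(11)=0 chase 'b': 0 ⇒ 7;  out={5}∪out(7)={5}
  fail(3) 'cda': from fail(2)=11 chase 'a': 11→0 ⇒ 4;  out={0}∪out(4)={0}
  fail(6) 'adc': from fail(5)=11 chase 'c': 11 ⇒ 12;  out={1}∪out(12)={1,2,6}
  fail(9) 'bbd': from fail(8)=7 chase 'd': 7→0 ⇒ 11;  out=∅∪out(11)=∅
  fail(13) 'dcc': from fail(12)=1 chase 'c': 1→0 ⇒ 1;  out=∅∪out(1)={2}
  fail(10) 'bbdc': from fail(9)=11 chase 'c': 11 ⇒ 12;  out={3}∪out(12)={2,3,6}
  fail(14) 'dccc': from fail(13)=1 chase 'c': 1→0 ⇒ 1;  out={4}∪out(1)={2,4}

Text stream:
[0] read 'c'  n0⇒n1  emit P2@[0:0]
[1] read 'b'  n1⇒n7 (fail-walked)
[2] read 'a'  n7⇒n4 (fail-walked)
[3] read 'd'  n4⇒n5
[4] read 'c'  n5⇒n6  emit P1@[2:4],P2@[4:4],P6@[3:4]
[5] read 'c'  n6⇒n13 (fail-walked)  emit P2@[5:5]
[6] read 'c'  n13⇒n14  emit P2@[6:6],P4@[3:6]
[7] read 'b'  n14⇒n7 (fail-walked)
[8] read 'b'  n7⇒n8
[9] read 'b'  n8⇒n8 (fail-walked)
[10] read 'c'  n8⇒n1 (fail-walked)  emit P2@[10:10]
[11] read 'd'  n1⇒n2
[12] read 'b'  n2⇒n15 (fail-walked)  emit P5@[11:12]
[13] read 'b'  n15⇒n8 (fail-walked)
[14] read 'd'  n8⇒n9
[15] read 'c'  n9⇒n10  emit P2@[15:15],P3@[12:15],P6@[14:15]
[16] read 'c'  n10⇒n13 (fail-walked)  emit P2@[16:16]
[17] read 'c'  n13⇒n14  emit P2@[17:17],P4@[14:17]
[18] read 'd'  n14⇒n2 (fail-walked)
[19] read 'b'  n2⇒n15 (fail-walked)  emit P5@[18:19]

Result: [[0,2],[4,1],[4,2],[4,6],[5,2],[6,2],[6,4],[10,2],[12,5],[15,2],[15,3],[15,6],[16,2],[17,2],[17,4],[19,5]]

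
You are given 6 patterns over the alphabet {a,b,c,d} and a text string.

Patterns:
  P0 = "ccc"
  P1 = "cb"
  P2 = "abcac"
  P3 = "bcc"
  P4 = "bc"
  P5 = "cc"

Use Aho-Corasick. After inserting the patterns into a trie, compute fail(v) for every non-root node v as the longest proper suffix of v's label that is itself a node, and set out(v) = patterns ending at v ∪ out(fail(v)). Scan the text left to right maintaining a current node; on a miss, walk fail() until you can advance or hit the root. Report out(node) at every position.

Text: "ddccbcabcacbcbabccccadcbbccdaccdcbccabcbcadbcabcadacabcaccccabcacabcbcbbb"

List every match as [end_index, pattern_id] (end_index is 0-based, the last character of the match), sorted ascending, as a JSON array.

Build:
Trie nodes:
  n0 'ε': a→5 b→10 c→1
  n1 'c': b→4 c→2
  n2 'cc': c→3  [P5 ends]
  n3 'ccc': ·  [P0 ends]
  n4 'cb': ·  [P1 ends]
  n5 'a': b→6
  n6 'ab': c→7
  n7 'abc': a→8
  n8 'abca': c→9
  n9 'abcac': ·  [P2 ends]
  n10 'b': c→11
  n11 'bc': c→12  [P4 ends]
  n12 'bcc': ·  [P3 ends]

Failure links (BFS by depth):
  n1('c'): parent n0 fail=0; on 'c' 0 → fail=0;  out ∅∪∅=∅
  n5('a'): parent n0 fail=0; on 'a' 0 → fail=0;  out ∅∪∅=∅
  n10('b'): parent n0 fail=0; on 'b' 0 → fail=0;  out ∅∪∅=∅
  n2('cc'): parent n1 fail=0; on 'c' 0 → fail=1;  out {5}∪∅={5}
  n4('cb'): parent n1 fail=0; on 'b' 0 → fail=10;  out {1}∪∅={1}
  n6('ab'): parent n5 fail=0; on 'b' 0 → fail=10;  out ∅∪∅=∅
  n11('bc'): parent n10 fail=0; on 'c' 0 → fail=1;  out {4}∪∅={4}
  n3('ccc'): parent n2 fail=1; on 'c' 1 → fail=2;  out {0}∪{5}={0,5}
  n7('abc'): parent n6 fail=10; on 'c' 10 → fail=11;  out ∅∪{4}={4}
  n12('bcc'): parent n11 fail=1; on 'c' 1 → fail=2;  out {3}∪{5}={3,5}
  n8('abca'): parent n7 fail=11; on 'a' 11→1→0 → fail=5;  out ∅∪∅=∅
  n9('abcac'): parent n8 fail=5; on 'c' 5→0 → fail=1;  out {2}∪∅={2}

Run:
pos 0 'd': at 0
pos 1 'd': at 0
pos 2 'c': at 1
pos 3 'c': at 2  → match P5@[2:3]
pos 4 'b': at 4 ·f  → match P1@[3:4]
pos 5 'c': at 11 ·f  → match P4@[4:5]
pos 6 'a': at 5 ·f
pos 7 'b': at 6
pos 8 'c': at 7  → match P4@[7:8]
pos 9 'a': at 8
pos 10 'c': at 9  → match P2@[6:10]
pos 11 'b': at 4 ·f  → match P1@[10:11]
pos 12 'c': at 11 ·f  → match P4@[11:12]
pos 13 'b': at 4 ·f  → match P1@[12:13]
pos 14 'a': at 5 ·f
pos 15 'b': at 6
pos 16 'c': at 7  → match P4@[15:16]
pos 17 'c': at 12 ·f  → match P3@[15:17],P5@[16:17]
pos 18 'c': at 3 ·f  → match P0@[16:18],P5@[17:18]
pos 19 'c': at 3 ·f  → match P0@[17:19],P5@[18:19]
pos 20 'a': at 5 ·f
pos 21 'd': at 0 ·f
pos 22 'c': at 1
pos 23 'b': at 4  → match P1@[22:23]
pos 24 'b': at 10 ·f
pos 25 'c': at 11  → match P4@[24:25]
pos 26 'c': at 12  → match P3@[24:26],P5@[25:26]
pos 27 'd': at 0 ·f
pos 28 'a': at 5
pos 29 'c': at 1 ·f
pos 30 'c': at 2  → match P5@[29:30]
pos 31 'd': at 0 ·f
pos 32 'c': at 1
pos 33 'b': at 4  → match P1@[32:33]
pos 34 'c': at 11 ·f  → match P4@[33:34]
pos 35 'c': at 12  → match P3@[33:35],P5@[34:35]
pos 36 'a': at 5 ·f
pos 37 'b': at 6
pos 38 'c': at 7  → match P4@[37:38]
pos 39 'b': at 4 ·f  → match P1@[38:39]
pos 40 'c': at 11 ·f  → match P4@[39:40]
pos 41 'a': at 5 ·f
pos 42 'd': at 0 ·f
pos 43 'b': at 10
pos 44 'c': at 11  → match P4@[43:44]
pos 45 'a': at 5 ·f
pos 46 'b': at 6
pos 47 'c': at 7  → match P4@[46:47]
pos 48 'a': at 8
pos 49 'd': at 0 ·f
pos 50 'a': at 5
pos 51 'c': at 1 ·f
pos 52 'a': at 5 ·f
pos 53 'b': at 6
pos 54 'c': at 7  → match P4@[53:54]
pos 55 'a': at 8
pos 56 'c': at 9  → match P2@[52:56]
pos 57 'c': at 2 ·f  → match P5@[56:57]
pos 58 'c': at 3  → match P0@[56:58],P5@[57:58]
pos 59 'c': at 3 ·f  → match P0@[57:59],P5@[58:59]
pos 60 'a': at 5 ·f
pos 61 'b': at 6
pos 62 'c': at 7  → match P4@[61:62]
pos 63 'a': at 8
pos 64 'c': at 9  → match P2@[60:64]
pos 65 'a': at 5 ·f
pos 66 'b': at 6
pos 67 'c': at 7  → match P4@[66:67]
pos 68 'b': at 4 ·f  → match P1@[67:68]
pos 69 'c': at 11 ·f  → match P4@[68:69]
pos 70 'b': at 4 ·f  → match P1@[69:70]
pos 71 'b': at 10 ·f
pos 72 'b': at 10 ·f

Matches: [[3,5],[4,1],[5,4],[8,4],[10,2],[11,1],[12,4],[13,1],[16,4],[17,3],[17,5],[18,0],[18,5],[19,0],[19,5],[23,1],[25,4],[26,3],[26,5],[30,5],[33,1],[34,4],[35,3],[35,5],[38,4],[39,1],[40,4],[44,4],[47,4],[54,4],[56,2],[57,5],[58,0],[58,5],[59,0],[59,5],[62,4],[64,2],[67,4],[68,1],[69,4],[70,1]]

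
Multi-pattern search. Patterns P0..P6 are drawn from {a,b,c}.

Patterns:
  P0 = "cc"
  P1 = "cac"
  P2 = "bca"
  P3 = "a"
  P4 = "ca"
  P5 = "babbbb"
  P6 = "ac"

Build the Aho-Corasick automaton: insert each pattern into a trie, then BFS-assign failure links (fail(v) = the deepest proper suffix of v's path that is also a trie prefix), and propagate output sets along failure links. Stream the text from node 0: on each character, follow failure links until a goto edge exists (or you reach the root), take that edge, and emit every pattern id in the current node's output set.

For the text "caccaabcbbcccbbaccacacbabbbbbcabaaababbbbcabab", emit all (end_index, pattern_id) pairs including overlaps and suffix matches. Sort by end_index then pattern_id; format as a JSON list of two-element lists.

Build automaton:
Trie (insert patterns):
  n0 'ε': a→8 b→5 c→1
  n1 'c': a→3 c→2
  n2 'cc': ·  ←P0
  n3 'ca': c→4  ←P4
  n4 'cac': ·  ←P1
  n5 'b': a→9 c→6
  n6 'bc': a→7
  n7 'bca': ·  ←P2
  n8 'a': c→14  ←P3
  n9 'ba': b→10
  n10 'bab': b→11
  n11 'babb': b→12
  n12 'babbb': b→13
  n13 'babbbb': ·  ←P5
  n14 'ac': ·  ←P6

Failure links (BFS by depth):
  fail(1) 'c': from fail(0)=0 chase 'c': 0 ⇒ 0;  out=∅∪out(0)=∅
  fail(5) 'b': from fail(0)=0 chase 'b': 0 ⇒ 0;  out=∅∪out(0)=∅
  fail(8) 'a': from fail(0)=0 chase 'a': 0 ⇒ 0;  out={3}∪out(0)={3}
  fail(2) 'cc': from fail(1)=0 chase 'c': 0 ⇒ 1;  out={0}∪out(1)={0}
  fail(3) 'ca': from fail(1)=0 chase 'a': 0 ⇒ 8;  out={4}∪out(8)={3,4}
  fail(6) 'bc': from fail(5)=0 chase 'c': 0 ⇒ 1;  out=∅∪out(1)=∅
  fail(9) 'ba': from fail(5)=0 chase 'a': 0 ⇒ 8;  out=∅∪out(8)={3}
  fail(14) 'ac': from fail(8)=0 chase 'c': 0 ⇒ 1;  out={6}∪out(1)={6}
  fail(4) 'cac': from fail(3)=8 chase 'c': 8 ⇒ 14;  out={1}∪out(14)={1,6}
  fail(7) 'bca': from fail(6)=1 chase 'a': 1 ⇒ 3;  out={2}∪out(3)={2,3,4}
  fail(10) 'bab': from fail(9)=8 chase 'b': 8→0 ⇒ 5;  out=∅∪out(5)=∅
  fail(11) 'babb': from fail(10)=5 chase 'b': 5→0 ⇒ 5;  out=∅∪out(5)=∅
  fail(12) 'babbb': from fail(11)=5 chase 'b': 5→0 ⇒ 5;  out=∅∪out(5)=∅
  fail(13) 'babbbb': from fail(12)=5 chase 'b': 5→0 ⇒ 5;  out={5}∪out(5)={5}

Scan:
i=0 'c': node 0→1
i=1 'a': node 1→3  ** P3@[1:1],P4@[0:1]
i=2 'c': node 3→4  ** P1@[0:2],P6@[1:2]
i=3 'c': node 4→2 (fail-walked)  ** P0@[2:3]
i=4 'a': node 2→3 (fail-walked)  ** P3@[4:4],P4@[3:4]
i=5 'a': node 3→8 (fail-walked)  ** P3@[5:5]
i=6 'b': node 8→5 (fail-walked)
i=7 'c': node 5→6
i=8 'b': node 6→5 (fail-walked)
i=9 'b': node 5→5 (fail-walked)
i=10 'c': node 5→6
i=11 'c': node 6→2 (fail-walked)  ** P0@[10:11]
i=12 'c': node 2→2 (fail-walked)  ** P0@[11:12]
i=13 'b': node 2→5 (fail-walked)
i=14 'b': node 5→5 (fail-walked)
i=15 'a': node 5→9  ** P3@[15:15]
i=16 'c': node 9→14 (fail-walked)  ** P6@[15:16]
i=17 'c': node 14→2 (fail-walked)  ** P0@[16:17]
i=18 'a': node 2→3 (fail-walked)  ** P3@[18:18],P4@[17:18]
i=19 'c': node 3→4  ** P1@[17:19],P6@[18:19]
i=20 'a': node 4→3 (fail-walked)  ** P3@[20:20],P4@[19:20]
i=21 'c': node 3→4  ** P1@[19:21],P6@[20:21]
i=22 'b': node 4→5 (fail-walked)
i=23 'a': node 5→9  ** P3@[23:23]
i=24 'b': node 9→10
i=25 'b': node 10→11
i=26 'b': node 11→12
i=27 'b': node 12→13  ** P5@[22:27]
i=28 'b': node 13→5 (fail-walked)
i=29 'c': node 5→6
i=30 'a': node 6→7  ** P2@[28:30],P3@[30:30],P4@[29:30]
i=31 'b': node 7→5 (fail-walked)
i=32 'a': node 5→9  ** P3@[32:32]
i=33 'a': node 9→8 (fail-walked)  ** P3@[33:33]
i=34 'a': node 8→8 (fail-walked)  ** P3@[34:34]
i=35 'b': node 8→5 (fail-walked)
i=36 'a': node 5→9  ** P3@[36:36]
i=37 'b': node 9→10
i=38 'b': node 10→11
i=39 'b': node 11→12
i=40 'b': node 12→13  ** P5@[35:40]
i=41 'c': node 13→6 (fail-walked)
i=42 'a': node 6→7  ** P2@[40:42],P3@[42:42],P4@[41:42]
i=43 'b': node 7→5 (fail-walked)
i=44 'a': node 5→9  ** P3@[44:44]
i=45 'b': node 9→10

All matches (sorted): [[1,3],[1,4],[2,1],[2,6],[3,0],[4,3],[4,4],[5,3],[11,0],[12,0],[15,3],[16,6],[17,0],[18,3],[18,4],[19,1],[19,6],[20,3],[20,4],[21,1],[21,6],[23,3],[27,5],[30,2],[30,3],[30,4],[32,3],[33,3],[34,3],[36,3],[40,5],[42,2],[42,3],[42,4],[44,3]]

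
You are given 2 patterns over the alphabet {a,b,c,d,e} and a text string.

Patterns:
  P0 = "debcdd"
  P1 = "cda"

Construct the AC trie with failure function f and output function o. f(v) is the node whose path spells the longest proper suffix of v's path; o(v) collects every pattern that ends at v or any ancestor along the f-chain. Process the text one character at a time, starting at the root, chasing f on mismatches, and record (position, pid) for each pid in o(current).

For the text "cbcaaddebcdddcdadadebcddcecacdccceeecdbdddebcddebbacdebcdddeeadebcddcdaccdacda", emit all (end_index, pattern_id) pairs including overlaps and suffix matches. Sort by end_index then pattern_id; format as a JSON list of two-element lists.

Construct AC machine:
Trie (insert patterns):
  n0 'ε': c→7 d→1
  n1 'd': e→2
  n2 'de': b→3
  n3 'deb': c→4
  n4 'debc': d→5
  n5 'debcd': d→6
  n6 'debcdd': ·  [P0 ends]
  n7 'c': d→8
  n8 'cd': a→9
  n9 'cda': ·  [P1 ends]

BFS fail/out derivation:
  fail(1) 'd': from fail(0)=0 chase 'd': 0 ⇒ 0;  out=∅∪out(0)=∅
  fail(7) 'c': from fail(0)=0 chase 'c': 0 ⇒ 0;  out=∅∪out(0)=∅
  fail(2) 'de': from fail(1)=0 chase 'e': 0 ⇒ 0;  out=∅∪out(0)=∅
  fail(8) 'cd': from fail(7)=0 chase 'd': 0 ⇒ 1;  out=∅∪out(1)=∅
  fail(3) 'deb': from fail(2)=0 chase 'b': 0 ⇒ 0;  out=∅∪out(0)=∅
  fail(9) 'cda': from fail(8)=1 chase 'a': 1→0 ⇒ 0;  out={1}∪out(0)={1}
  fail(4) 'debc': from fail(3)=0 chase 'c': 0 ⇒ 7;  out=∅∪out(7)=∅
  fail(5) 'debcd': from fail(4)=7 chase 'd': 7 ⇒ 8;  out=∅∪out(8)=∅
  fail(6) 'debcdd': from fail(5)=8 chase 'd': 8→1→0 ⇒ 1;  out={0}∪out(1)={0}

Run:
pos 0 'c': at 7
pos 1 'b': at 0 (fail-walked)
pos 2 'c': at 7
pos 3 'a': at 0 (fail-walked)
pos 4 'a': at 0
pos 5 'd': at 1
pos 6 'd': at 1 (fail-walked)
pos 7 'e': at 2
pos 8 'b': at 3
pos 9 'c': at 4
pos 10 'd': at 5
pos 11 'd': at 6  → match P0@[6:11]
pos 12 'd': at 1 (fail-walked)
pos 13 'c': at 7 (fail-walked)
pos 14 'd': at 8
pos 15 'a': at 9  → match P1@[13:15]
pos 16 'd': at 1 (fail-walked)
pos 17 'a': at 0 (fail-walked)
pos 18 'd': at 1
pos 19 'e': at 2
pos 20 'b': at 3
pos 21 'c': at 4
pos 22 'd': at 5
pos 23 'd': at 6  → match P0@[18:23]
pos 24 'c': at 7 (fail-walked)
pos 25 'e': at 0 (fail-walked)
pos 26 'c': at 7
pos 27 'a': at 0 (fail-walked)
pos 28 'c': at 7
pos 29 'd': at 8
pos 30 'c': at 7 (fail-walked)
pos 31 'c': at 7 (fail-walked)
pos 32 'c': at 7 (fail-walked)
pos 33 'e': at 0 (fail-walked)
pos 34 'e': at 0
pos 35 'e': at 0
pos 36 'c': at 7
pos 37 'd': at 8
pos 38 'b': at 0 (fail-walked)
pos 39 'd': at 1
pos 40 'd': at 1 (fail-walked)
pos 41 'd': at 1 (fail-walked)
pos 42 'e': at 2
pos 43 'b': at 3
pos 44 'c': at 4
pos 45 'd': at 5
pos 46 'd': at 6  → match P0@[41:46]
pos 47 'e': at 2 (fail-walked)
pos 48 'b': at 3
pos 49 'b': at 0 (fail-walked)
pos 50 'a': at 0
pos 51 'c': at 7
pos 52 'd': at 8
pos 53 'e': at 2 (fail-walked)
pos 54 'b': at 3
pos 55 'c': at 4
pos 56 'd': at 5
pos 57 'd': at 6  → match P0@[52:57]
pos 58 'd': at 1 (fail-walked)
pos 59 'e': at 2
pos 60 'e': at 0 (fail-walked)
pos 61 'a': at 0
pos 62 'd': at 1
pos 63 'e': at 2
pos 64 'b': at 3
pos 65 'c': at 4
pos 66 'd': at 5
pos 67 'd': at 6  → match P0@[62:67]
pos 68 'c': at 7 (fail-walked)
pos 69 'd': at 8
pos 70 'a': at 9  → match P1@[68:70]
pos 71 'c': at 7 (fail-walked)
pos 72 'c': at 7 (fail-walked)
pos 73 'd': at 8
pos 74 'a': at 9  → match P1@[72:74]
pos 75 'c': at 7 (fail-walked)
pos 76 'd': at 8
pos 77 'a': at 9  → match P1@[75:77]

Matches: [[11,0],[15,1],[23,0],[46,0],[57,0],[67,0],[70,1],[74,1],[77,1]]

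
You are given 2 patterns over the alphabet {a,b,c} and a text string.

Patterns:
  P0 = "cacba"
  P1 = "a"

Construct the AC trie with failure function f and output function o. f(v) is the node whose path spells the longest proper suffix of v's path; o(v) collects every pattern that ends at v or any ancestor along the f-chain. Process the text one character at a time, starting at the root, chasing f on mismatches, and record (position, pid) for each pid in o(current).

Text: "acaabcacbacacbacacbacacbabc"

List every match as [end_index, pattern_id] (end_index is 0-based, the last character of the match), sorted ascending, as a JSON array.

Build:
Trie nodes:
  0='ε' goto a→6 c→1
  1='c' goto a→2
  2='ca' goto c→3
  3='cac' goto b→4
  4='cacb' goto a→5
  5='cacba' goto ·  ←P0
  6='a' goto ·  ←P1

Failure links (BFS by depth):
  n1('c'): parent n0 fail=0; on 'c' 0 → fail=0;  out ∅∪∅=∅
  n6('a'): parent n0 fail=0; on 'a' 0 → fail=0;  out {1}∪∅={1}
  n2('ca'): parent n1 fail=0; on 'a' 0 → fail=6;  out ∅∪{1}={1}
  n3('cac'): parent n2 fail=6; on 'c' 6→0 → fail=1;  out ∅∪∅=∅
  n4('cacb'): parent n3 fail=1; on 'b' 1→0 → fail=0;  out ∅∪∅=∅
  n5('cacba'): parent n4 fail=0; on 'a' 0 → fail=6;  out {0}∪{1}={0,1}

Text stream:
i=0 'a': node 0→6  ** P1@[0:0]
i=1 'c': node 6→1 (fail-walked)
i=2 'a': node 1→2  ** P1@[2:2]
i=3 'a': node 2→6 (fail-walked)  ** P1@[3:3]
i=4 'b': node 6→0 (fail-walked)
i=5 'c': node 0→1
i=6 'a': node 1→2  ** P1@[6:6]
i=7 'c': node 2→3
i=8 'b': node 3→4
i=9 'a': node 4→5  ** P0@[5:9],P1@[9:9]
i=10 'c': node 5→1 (fail-walked)
i=11 'a': node 1→2  ** P1@[11:11]
i=12 'c': node 2→3
i=13 'b': node 3→4
i=14 'a': node 4→5  ** P0@[10:14],P1@[14:14]
i=15 'c': node 5→1 (fail-walked)
i=16 'a': node 1→2  ** P1@[16:16]
i=17 'c': node 2→3
i=18 'b': node 3→4
i=19 'a': node 4→5  ** P0@[15:19],P1@[19:19]
i=20 'c': node 5→1 (fail-walked)
i=21 'a': node 1→2  ** P1@[21:21]
i=22 'c': node 2→3
i=23 'b': node 3→4
i=24 'a': node 4→5  ** P0@[20:24],P1@[24:24]
i=25 'b': node 5→0 (fail-walked)
i=26 'c': node 0→1

Matches: [[0,1],[2,1],[3,1],[6,1],[9,0],[9,1],[11,1],[14,0],[14,1],[16,1],[19,0],[19,1],[21,1],[24,0],[24,1]]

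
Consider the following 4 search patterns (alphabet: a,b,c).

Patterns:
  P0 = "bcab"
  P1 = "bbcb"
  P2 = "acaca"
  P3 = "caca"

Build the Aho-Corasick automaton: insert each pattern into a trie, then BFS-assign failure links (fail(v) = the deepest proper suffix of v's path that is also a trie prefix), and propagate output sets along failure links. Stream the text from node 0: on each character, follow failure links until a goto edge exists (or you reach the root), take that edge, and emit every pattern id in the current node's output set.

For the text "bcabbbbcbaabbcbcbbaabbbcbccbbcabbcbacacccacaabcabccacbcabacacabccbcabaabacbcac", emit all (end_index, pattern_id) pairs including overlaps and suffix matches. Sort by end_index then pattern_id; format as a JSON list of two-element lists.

Build automaton:
Trie nodes:
  0='ε' goto a→8 b→1 c→13
  1='b' goto b→5 c→2
  2='bc' goto a→3
  3='bca' goto b→4
  4='bcab' goto ·  ←P0
  5='bb' goto c→6
  6='bbc' goto b→7
  7='bbcb' goto ·  ←P1
  8='a' goto c→9
  9='ac' goto a→10
  10='aca' goto c→11
  11='acac' goto a→12
  12='acaca' goto ·  ←P2
  13='c' goto a→14
  14='ca' goto c→15
  15='cac' goto a→16
  16='caca' goto ·  ←P3

BFS fail/out derivation:
  fail(1) 'b': from fail(0)=0 chase 'b': 0 ⇒ 0;  out=∅∪out(0)=∅
  fail(8) 'a': from fail(0)=0 chase 'a': 0 ⇒ 0;  out=∅∪out(0)=∅
  fail(13) 'c': from fail(0)=0 chase 'c': 0 ⇒ 0;  out=∅∪out(0)=∅
  fail(2) 'bc': from fail(1)=0 chase 'c': 0 ⇒ 13;  out=∅∪out(13)=∅
  fail(5) 'bb': from fail(1)=0 chase 'b': 0 ⇒ 1;  out=∅∪out(1)=∅
  fail(9) 'ac': from fail(8)=0 chase 'c': 0 ⇒ 13;  out=∅∪out(13)=∅
  fail(14) 'ca': from fail(13)=0 chase 'a': 0 ⇒ 8;  out=∅∪out(8)=∅
  fail(3) 'bca': from fail(2)=13 chase 'a': 13 ⇒ 14;  out=∅∪out(14)=∅
  fail(6) 'bbc': from fail(5)=1 chase 'c': 1 ⇒ 2;  out=∅∪out(2)=∅
  fail(10) 'aca': from fail(9)=13 chase 'a': 13 ⇒ 14;  out=∅∪out(14)=∅
  fail(15) 'cac': from fail(14)=8 chase 'c': 8 ⇒ 9;  out=∅∪out(9)=∅
  fail(4) 'bcab': from fail(3)=14 chase 'b': 14→8→0 ⇒ 1;  out={0}∪out(1)={0}
  fail(7) 'bbcb': from fail(6)=2 chase 'b': 2→13→0 ⇒ 1;  out={1}∪out(1)={1}
  fail(11) 'acac': from fail(10)=14 chase 'c': 14 ⇒ 15;  out=∅∪out(15)=∅
  fail(16) 'caca': from fail(15)=9 chase 'a': 9 ⇒ 10;  out={3}∪out(10)={3}
  fail(12) 'acaca': from fail(11)=15 chase 'a': 15 ⇒ 16;  out={2}∪out(16)={2,3}

Scan:
i=0 'b': node 0→1
i=1 'c': node 1→2
i=2 'a': node 2→3
i=3 'b': node 3→4  → match P0@[0:3]
i=4 'b': node 4→5 (via fail)
i=5 'b': node 5→5 (via fail)
i=6 'b': node 5→5 (via fail)
i=7 'c': node 5→6
i=8 'b': node 6→7  → match P1@[5:8]
i=9 'a': node 7→8 (via fail)
i=10 'a': node 8→8 (via fail)
i=11 'b': node 8→1 (via fail)
i=12 'b': node 1→5
i=13 'c': node 5→6
i=14 'b': node 6→7  → match P1@[11:14]
i=15 'c': node 7→2 (via fail)
i=16 'b': node 2→1 (via fail)
i=17 'b': node 1→5
i=18 'a': node 5→8 (via fail)
i=19 'a': node 8→8 (via fail)
i=20 'b': node 8→1 (via fail)
i=21 'b': node 1→5
i=22 'b': node 5→5 (via fail)
i=23 'c': node 5→6
i=24 'b': node 6→7  → match P1@[21:24]
i=25 'c': node 7→2 (via fail)
i=26 'c': node 2→13 (via fail)
i=27 'b': node 13→1 (via fail)
i=28 'b': node 1→5
i=29 'c': node 5→6
i=30 'a': node 6→3 (via fail)
i=31 'b': node 3→4  → match P0@[28:31]
i=32 'b': node 4→5 (via fail)
i=33 'c': node 5→6
i=34 'b': node 6→7  → match P1@[31:34]
i=35 'a': node 7→8 (via fail)
i=36 'c': node 8→9
i=37 'a': node 9→10
i=38 'c': node 10→11
i=39 'c': node 11→13 (via fail)
i=40 'c': node 13→13 (via fail)
i=41 'a': node 13→14
i=42 'c': node 14→15
i=43 'a': node 15→16  → match P3@[40:43]
i=44 'a': node 16→8 (via fail)
i=45 'b': node 8→1 (via fail)
i=46 'c': node 1→2
i=47 'a': node 2→3
i=48 'b': node 3→4  → match P0@[45:48]
i=49 'c': node 4→2 (via fail)
i=50 'c': node 2→13 (via fail)
i=51 'a': node 13→14
i=52 'c': node 14→15
i=53 'b': node 15→1 (via fail)
i=54 'c': node 1→2
i=55 'a': node 2→3
i=56 'b': node 3→4  → match P0@[53:56]
i=57 'a': node 4→8 (via fail)
i=58 'c': node 8→9
i=59 'a': node 9→10
i=60 'c': node 10→11
i=61 'a': node 11→12  → match P2@[57:61],P3@[58:61]
i=62 'b': node 12→1 (via fail)
i=63 'c': node 1→2
i=64 'c': node 2→13 (via fail)
i=65 'b': node 13→1 (via fail)
i=66 'c': node 1→2
i=67 'a': node 2→3
i=68 'b': node 3→4  → match P0@[65:68]
i=69 'a': node 4→8 (via fail)
i=70 'a': node 8→8 (via fail)
i=71 'b': node 8→1 (via fail)
i=72 'a': node 1→8 (via fail)
i=73 'c': node 8→9
i=74 'b': node 9→1 (via fail)
i=75 'c': node 1→2
i=76 'a': node 2→3
i=77 'c': node 3→15 (via fail)

Result: [[3,0],[8,1],[14,1],[24,1],[31,0],[34,1],[43,3],[48,0],[56,0],[61,2],[61,3],[68,0]]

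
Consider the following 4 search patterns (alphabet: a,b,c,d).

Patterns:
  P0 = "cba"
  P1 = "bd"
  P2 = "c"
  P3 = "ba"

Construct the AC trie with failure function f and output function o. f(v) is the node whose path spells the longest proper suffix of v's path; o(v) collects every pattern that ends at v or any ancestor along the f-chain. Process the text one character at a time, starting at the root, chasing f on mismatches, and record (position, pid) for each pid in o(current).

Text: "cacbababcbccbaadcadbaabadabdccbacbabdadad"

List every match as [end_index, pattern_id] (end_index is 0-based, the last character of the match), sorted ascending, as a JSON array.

Build automaton:
Trie nodes:
  n0 'ε': b→4 c→1
  n1 'c': b→2  [P2 ends]
  n2 'cb': a→3
  n3 'cba': ·  [P0 ends]
  n4 'b': a→6 d→5
  n5 'bd': ·  [P1 ends]
  n6 'ba': ·  [P3 ends]

BFS fail/out derivation:
  fail(1) 'c': from fail(0)=0 chase 'c': 0 ⇒ 0;  out={2}∪out(0)={2}
  fail(4) 'b': from fail(0)=0 chase 'b': 0 ⇒ 0;  out=∅∪out(0)=∅
  fail(2) 'cb': from fail(1)=0 chase 'b': 0 ⇒ 4;  out=∅∪out(4)=∅
  fail(5) 'bd': from fail(4)=0 chase 'd': 0 ⇒ 0;  out={1}∪out(0)={1}
  fail(6) 'ba': from fail(4)=0 chase 'a': 0 ⇒ 0;  out={3}∪out(0)={3}
  fail(3) 'cba': from fail(2)=4 chase 'a': 4 ⇒ 6;  out={0}∪out(6)={0,3}

Text stream:
[0] read 'c'  n0⇒n1  ** P2@[0:0]
[1] read 'a'  n1⇒n0 (fail-walked)
[2] read 'c'  n0⇒n1  ** P2@[2:2]
[3] read 'b'  n1⇒n2
[4] read 'a'  n2⇒n3  ** P0@[2:4],P3@[3:4]
[5] read 'b'  n3⇒n4 (fail-walked)
[6] read 'a'  n4⇒n6  ** P3@[5:6]
[7] read 'b'  n6⇒n4 (fail-walked)
[8] read 'c'  n4⇒n1 (fail-walked)  ** P2@[8:8]
[9] read 'b'  n1⇒n2
[10] read 'c'  n2⇒n1 (fail-walked)  ** P2@[10:10]
[11] read 'c'  n1⇒n1 (fail-walked)  ** P2@[11:11]
[12] read 'b'  n1⇒n2
[13] read 'a'  n2⇒n3  ** P0@[11:13],P3@[12:13]
[14] read 'a'  n3⇒n0 (fail-walked)
[15] read 'd'  n0⇒n0
[16] read 'c'  n0⇒n1  ** P2@[16:16]
[17] read 'a'  n1⇒n0 (fail-walked)
[18] read 'd'  n0⇒n0
[19] read 'b'  n0⇒n4
[20] read 'a'  n4⇒n6  ** P3@[19:20]
[21] read 'a'  n6⇒n0 (fail-walked)
[22] read 'b'  n0⇒n4
[23] read 'a'  n4⇒n6  ** P3@[22:23]
[24] read 'd'  n6⇒n0 (fail-walked)
[25] read 'a'  n0⇒n0
[26] read 'b'  n0⇒n4
[27] read 'd'  n4⇒n5  ** P1@[26:27]
[28] read 'c'  n5⇒n1 (fail-walked)  ** P2@[28:28]
[29] read 'c'  n1⇒n1 (fail-walked)  ** P2@[29:29]
[30] read 'b'  n1⇒n2
[31] read 'a'  n2⇒n3  ** P0@[29:31],P3@[30:31]
[32] read 'c'  n3⇒n1 (fail-walked)  ** P2@[32:32]
[33] read 'b'  n1⇒n2
[34] read 'a'  n2⇒n3  ** P0@[32:34],P3@[33:34]
[35] read 'b'  n3⇒n4 (fail-walked)
[36] read 'd'  n4⇒n5  ** P1@[35:36]
[37] read 'a'  n5⇒n0 (fail-walked)
[38] read 'd'  n0⇒n0
[39] read 'a'  n0⇒n0
[40] read 'd'  n0⇒n0

All matches (sorted): [[0,2],[2,2],[4,0],[4,3],[6,3],[8,2],[10,2],[11,2],[13,0],[13,3],[16,2],[20,3],[23,3],[27,1],[28,2],[29,2],[31,0],[31,3],[32,2],[34,0],[34,3],[36,1]]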